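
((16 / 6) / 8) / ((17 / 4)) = 4 / 51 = 0.08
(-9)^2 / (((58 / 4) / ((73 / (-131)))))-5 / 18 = -3.39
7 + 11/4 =39/4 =9.75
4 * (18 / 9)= 8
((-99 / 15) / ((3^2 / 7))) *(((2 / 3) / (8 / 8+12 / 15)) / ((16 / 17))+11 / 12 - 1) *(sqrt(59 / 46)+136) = -87703 / 405 - 5159 *sqrt(2714) / 149040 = -218.35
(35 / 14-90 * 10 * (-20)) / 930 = 7201 / 372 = 19.36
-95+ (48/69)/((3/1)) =-6539/69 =-94.77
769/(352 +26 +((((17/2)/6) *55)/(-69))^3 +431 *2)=436533271488/703085404105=0.62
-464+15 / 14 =-6481 / 14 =-462.93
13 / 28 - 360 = -10067 / 28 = -359.54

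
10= 10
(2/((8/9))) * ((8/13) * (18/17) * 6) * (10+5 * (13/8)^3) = 3913515/14144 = 276.69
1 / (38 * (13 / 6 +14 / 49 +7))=21 / 7543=0.00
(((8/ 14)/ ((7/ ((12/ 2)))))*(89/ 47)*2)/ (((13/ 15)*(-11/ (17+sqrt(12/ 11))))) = -3.51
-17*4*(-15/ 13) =1020/ 13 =78.46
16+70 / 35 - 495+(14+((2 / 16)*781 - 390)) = -6043 / 8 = -755.38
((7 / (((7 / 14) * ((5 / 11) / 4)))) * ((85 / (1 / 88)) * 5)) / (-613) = -4607680 / 613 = -7516.61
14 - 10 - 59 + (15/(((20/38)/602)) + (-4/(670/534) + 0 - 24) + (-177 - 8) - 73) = 5633632/335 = 16816.81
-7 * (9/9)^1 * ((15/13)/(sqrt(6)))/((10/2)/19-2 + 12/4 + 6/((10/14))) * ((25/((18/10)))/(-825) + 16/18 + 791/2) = -782854625 * sqrt(6)/14177592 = -135.26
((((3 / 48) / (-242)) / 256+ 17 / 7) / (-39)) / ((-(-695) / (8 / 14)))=-5616979 / 109708318720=-0.00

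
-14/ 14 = -1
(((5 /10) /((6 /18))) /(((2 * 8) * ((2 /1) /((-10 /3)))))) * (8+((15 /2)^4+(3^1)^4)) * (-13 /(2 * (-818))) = -3383185 /837632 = -4.04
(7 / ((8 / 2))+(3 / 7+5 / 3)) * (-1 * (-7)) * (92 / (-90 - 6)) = -7429 / 288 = -25.80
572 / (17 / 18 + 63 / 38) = 97812 / 445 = 219.80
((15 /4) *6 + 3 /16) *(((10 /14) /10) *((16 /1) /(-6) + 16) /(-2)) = -10.80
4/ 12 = 1/ 3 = 0.33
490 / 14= 35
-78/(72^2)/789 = -13/681696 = -0.00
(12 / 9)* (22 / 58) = 44 / 87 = 0.51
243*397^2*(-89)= -3408609843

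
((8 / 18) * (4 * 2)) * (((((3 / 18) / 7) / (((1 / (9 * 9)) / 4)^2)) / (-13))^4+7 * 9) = 333167453211529952 / 68574961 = 4858441745.40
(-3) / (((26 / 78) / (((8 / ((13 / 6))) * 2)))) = -864 / 13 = -66.46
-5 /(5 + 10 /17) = -17 /19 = -0.89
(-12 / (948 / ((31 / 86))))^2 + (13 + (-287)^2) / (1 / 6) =22815745648273 / 46158436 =494292.00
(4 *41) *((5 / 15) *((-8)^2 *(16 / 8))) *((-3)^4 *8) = 4534272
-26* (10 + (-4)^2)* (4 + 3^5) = -166972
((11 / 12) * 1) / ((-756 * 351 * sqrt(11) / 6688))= -0.01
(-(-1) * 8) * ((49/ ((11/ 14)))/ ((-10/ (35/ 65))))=-19208/ 715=-26.86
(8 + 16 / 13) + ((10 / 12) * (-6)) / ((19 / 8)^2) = 39160 / 4693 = 8.34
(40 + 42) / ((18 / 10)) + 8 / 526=45.57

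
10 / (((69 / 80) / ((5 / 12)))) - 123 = -24461 / 207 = -118.17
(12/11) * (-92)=-1104/11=-100.36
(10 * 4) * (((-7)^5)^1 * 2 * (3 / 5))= -806736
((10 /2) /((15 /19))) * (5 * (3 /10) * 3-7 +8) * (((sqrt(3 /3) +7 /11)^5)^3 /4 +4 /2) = 16102639179352861145 /1139249500749723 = 14134.43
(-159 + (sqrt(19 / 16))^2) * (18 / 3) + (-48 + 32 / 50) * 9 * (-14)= 1004097 / 200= 5020.48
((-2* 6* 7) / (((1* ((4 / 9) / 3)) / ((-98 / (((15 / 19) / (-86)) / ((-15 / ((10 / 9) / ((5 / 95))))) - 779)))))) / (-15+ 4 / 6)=750141 / 150734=4.98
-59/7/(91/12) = -708/637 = -1.11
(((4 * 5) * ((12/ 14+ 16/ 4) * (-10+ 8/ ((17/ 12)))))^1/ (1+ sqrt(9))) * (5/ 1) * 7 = -3700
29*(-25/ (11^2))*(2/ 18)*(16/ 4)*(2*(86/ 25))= -19952/ 1089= -18.32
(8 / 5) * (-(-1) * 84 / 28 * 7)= 168 / 5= 33.60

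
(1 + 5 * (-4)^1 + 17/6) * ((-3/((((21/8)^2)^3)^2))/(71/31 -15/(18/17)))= -206639466545152/5416340990884363323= -0.00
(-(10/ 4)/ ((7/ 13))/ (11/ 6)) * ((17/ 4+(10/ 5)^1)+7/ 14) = -5265/ 308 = -17.09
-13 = -13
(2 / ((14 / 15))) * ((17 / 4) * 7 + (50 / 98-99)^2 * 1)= 1401702345 / 67228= 20849.98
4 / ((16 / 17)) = 17 / 4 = 4.25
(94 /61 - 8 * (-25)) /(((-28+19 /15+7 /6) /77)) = -28399140 /46787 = -606.99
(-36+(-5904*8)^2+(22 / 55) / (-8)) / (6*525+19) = 44617235759 / 63380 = 703963.96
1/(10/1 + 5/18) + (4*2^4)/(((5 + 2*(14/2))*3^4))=0.14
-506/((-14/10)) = 361.43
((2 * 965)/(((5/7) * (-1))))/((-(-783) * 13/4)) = -10808/10179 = -1.06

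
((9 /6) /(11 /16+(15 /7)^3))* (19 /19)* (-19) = -156408 /57773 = -2.71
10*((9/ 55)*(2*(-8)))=-288/ 11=-26.18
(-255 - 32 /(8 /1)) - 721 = -980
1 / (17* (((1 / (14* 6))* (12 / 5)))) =35 / 17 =2.06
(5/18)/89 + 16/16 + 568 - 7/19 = 17308103/30438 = 568.63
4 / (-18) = -0.22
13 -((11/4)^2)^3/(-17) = 2676777/69632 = 38.44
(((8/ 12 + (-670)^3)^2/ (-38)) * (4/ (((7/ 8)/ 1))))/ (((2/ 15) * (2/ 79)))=-1286318188740713526320/ 399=-3223855109625848436.89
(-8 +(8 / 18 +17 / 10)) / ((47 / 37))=-19499 / 4230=-4.61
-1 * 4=-4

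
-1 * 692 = -692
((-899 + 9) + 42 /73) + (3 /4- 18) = -906.67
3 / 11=0.27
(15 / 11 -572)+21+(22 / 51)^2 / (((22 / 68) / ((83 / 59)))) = -54496898 / 99297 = -548.83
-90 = -90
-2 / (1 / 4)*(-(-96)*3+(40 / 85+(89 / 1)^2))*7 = -7815416 / 17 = -459730.35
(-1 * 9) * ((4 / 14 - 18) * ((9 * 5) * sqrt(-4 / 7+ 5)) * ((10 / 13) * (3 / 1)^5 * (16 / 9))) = 216950400 * sqrt(217) / 637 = 5017078.42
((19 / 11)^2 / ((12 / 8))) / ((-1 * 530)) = -361 / 96195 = -0.00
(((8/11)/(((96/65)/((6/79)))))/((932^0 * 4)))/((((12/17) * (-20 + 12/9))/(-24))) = 0.02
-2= -2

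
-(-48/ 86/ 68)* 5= 30/ 731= 0.04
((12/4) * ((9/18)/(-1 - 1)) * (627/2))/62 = -1881/496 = -3.79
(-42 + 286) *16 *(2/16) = 488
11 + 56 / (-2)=-17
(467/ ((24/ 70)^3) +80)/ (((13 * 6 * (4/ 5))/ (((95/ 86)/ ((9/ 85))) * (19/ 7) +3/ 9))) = 15647956174075/ 2921038848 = 5356.98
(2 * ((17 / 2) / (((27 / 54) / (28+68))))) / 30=544 / 5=108.80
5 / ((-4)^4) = 5 / 256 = 0.02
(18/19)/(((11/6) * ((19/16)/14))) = 24192/3971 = 6.09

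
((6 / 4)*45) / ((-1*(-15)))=9 / 2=4.50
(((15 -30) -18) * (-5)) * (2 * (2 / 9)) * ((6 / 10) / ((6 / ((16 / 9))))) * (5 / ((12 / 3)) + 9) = 3608 / 27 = 133.63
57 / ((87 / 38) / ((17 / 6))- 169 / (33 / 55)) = -55233 / 272152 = -0.20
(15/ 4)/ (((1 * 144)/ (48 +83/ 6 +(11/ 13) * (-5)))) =22465/ 14976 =1.50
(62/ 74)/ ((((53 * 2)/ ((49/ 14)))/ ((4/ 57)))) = 217/ 111777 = 0.00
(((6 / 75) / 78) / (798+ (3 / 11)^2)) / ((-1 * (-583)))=11 / 4990099725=0.00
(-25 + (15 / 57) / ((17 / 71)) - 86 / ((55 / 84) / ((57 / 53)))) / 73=-155504864 / 68732785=-2.26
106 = 106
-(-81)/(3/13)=351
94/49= 1.92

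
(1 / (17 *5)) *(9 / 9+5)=6 / 85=0.07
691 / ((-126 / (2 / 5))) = -691 / 315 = -2.19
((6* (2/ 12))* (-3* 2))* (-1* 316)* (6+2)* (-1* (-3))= 45504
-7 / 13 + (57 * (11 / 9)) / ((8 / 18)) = 8123 / 52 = 156.21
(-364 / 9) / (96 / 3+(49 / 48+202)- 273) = 1.06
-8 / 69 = -0.12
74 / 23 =3.22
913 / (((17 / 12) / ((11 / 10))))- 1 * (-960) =141858 / 85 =1668.92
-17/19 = -0.89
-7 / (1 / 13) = -91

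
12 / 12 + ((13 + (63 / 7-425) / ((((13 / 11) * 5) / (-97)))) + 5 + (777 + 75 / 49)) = 1868451 / 245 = 7626.33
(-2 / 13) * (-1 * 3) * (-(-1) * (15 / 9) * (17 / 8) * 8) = 170 / 13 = 13.08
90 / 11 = 8.18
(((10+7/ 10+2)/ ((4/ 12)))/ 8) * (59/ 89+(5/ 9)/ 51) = 1747901/ 544680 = 3.21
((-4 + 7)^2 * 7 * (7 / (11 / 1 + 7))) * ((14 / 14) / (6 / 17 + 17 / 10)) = 4165 / 349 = 11.93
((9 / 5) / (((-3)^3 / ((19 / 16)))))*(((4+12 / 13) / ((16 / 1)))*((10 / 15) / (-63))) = 19 / 73710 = 0.00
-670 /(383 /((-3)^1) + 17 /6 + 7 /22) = 22110 /4109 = 5.38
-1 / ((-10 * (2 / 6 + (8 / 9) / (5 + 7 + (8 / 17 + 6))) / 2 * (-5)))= -1413 / 13475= -0.10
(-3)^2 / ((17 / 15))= 135 / 17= 7.94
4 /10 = 2 /5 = 0.40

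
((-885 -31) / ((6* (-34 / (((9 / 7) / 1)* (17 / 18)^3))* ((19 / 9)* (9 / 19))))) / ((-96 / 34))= -1125077 / 653184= -1.72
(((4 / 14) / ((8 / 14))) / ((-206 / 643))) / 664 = -643 / 273568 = -0.00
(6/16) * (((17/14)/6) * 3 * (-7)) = -51/32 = -1.59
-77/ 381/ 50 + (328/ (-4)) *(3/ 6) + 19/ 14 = -2643457/ 66675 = -39.65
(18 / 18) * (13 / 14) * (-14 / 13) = -1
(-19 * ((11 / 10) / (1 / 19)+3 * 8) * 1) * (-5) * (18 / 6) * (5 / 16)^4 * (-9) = -143960625 / 131072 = -1098.33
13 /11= 1.18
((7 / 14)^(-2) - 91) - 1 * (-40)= -47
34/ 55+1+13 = 14.62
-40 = -40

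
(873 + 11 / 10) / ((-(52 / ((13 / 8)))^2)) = -8741 / 10240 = -0.85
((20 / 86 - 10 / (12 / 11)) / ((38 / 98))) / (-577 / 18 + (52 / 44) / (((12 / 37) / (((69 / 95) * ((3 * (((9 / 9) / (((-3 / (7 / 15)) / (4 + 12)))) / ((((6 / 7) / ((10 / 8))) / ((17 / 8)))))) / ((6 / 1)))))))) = 894524400 / 1640785357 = 0.55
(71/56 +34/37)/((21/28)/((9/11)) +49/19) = 258267/412846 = 0.63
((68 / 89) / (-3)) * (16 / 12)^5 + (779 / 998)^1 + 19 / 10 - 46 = -7186200082 / 161878095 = -44.39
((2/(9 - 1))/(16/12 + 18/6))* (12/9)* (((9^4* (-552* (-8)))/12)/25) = 7429.07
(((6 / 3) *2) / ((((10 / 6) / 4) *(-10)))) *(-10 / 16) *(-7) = -21 / 5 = -4.20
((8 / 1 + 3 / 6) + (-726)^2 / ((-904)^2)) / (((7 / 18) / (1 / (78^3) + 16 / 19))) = 19.80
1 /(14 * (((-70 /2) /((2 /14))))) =-1 /3430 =-0.00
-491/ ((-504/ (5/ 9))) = 2455/ 4536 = 0.54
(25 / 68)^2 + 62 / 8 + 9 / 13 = 515609 / 60112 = 8.58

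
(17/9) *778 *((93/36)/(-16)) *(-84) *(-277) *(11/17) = -257206411/72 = -3572311.26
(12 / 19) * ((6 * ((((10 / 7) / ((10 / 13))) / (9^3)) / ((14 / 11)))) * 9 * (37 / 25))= 21164 / 209475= 0.10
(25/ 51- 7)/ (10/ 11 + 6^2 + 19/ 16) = -58432/ 341955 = -0.17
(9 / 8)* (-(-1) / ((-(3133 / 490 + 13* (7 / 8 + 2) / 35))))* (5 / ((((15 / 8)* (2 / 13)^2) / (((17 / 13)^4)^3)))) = -57096979248516578 / 134412029552775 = -424.79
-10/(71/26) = -260/71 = -3.66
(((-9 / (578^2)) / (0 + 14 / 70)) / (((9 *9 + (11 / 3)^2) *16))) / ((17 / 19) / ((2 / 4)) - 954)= 1539 / 16440353820160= 0.00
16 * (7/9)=112/9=12.44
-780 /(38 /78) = -30420 /19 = -1601.05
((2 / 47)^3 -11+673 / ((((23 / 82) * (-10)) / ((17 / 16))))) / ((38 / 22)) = -558830354093 / 3629652080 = -153.96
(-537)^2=288369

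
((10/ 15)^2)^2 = 16/ 81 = 0.20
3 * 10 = 30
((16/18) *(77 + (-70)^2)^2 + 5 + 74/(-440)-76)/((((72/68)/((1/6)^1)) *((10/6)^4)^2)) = 20010559468293/343750000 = 58212.54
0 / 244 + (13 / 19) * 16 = 208 / 19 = 10.95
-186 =-186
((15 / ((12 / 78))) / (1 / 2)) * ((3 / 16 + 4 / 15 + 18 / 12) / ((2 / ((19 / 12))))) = 115843 / 384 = 301.67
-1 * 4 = -4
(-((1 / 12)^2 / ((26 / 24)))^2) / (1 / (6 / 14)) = -1 / 56784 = -0.00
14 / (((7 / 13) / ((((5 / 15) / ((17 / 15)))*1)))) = 130 / 17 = 7.65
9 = 9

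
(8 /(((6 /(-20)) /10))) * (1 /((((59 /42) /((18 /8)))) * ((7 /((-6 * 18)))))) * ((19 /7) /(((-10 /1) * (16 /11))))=-507870 /413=-1229.71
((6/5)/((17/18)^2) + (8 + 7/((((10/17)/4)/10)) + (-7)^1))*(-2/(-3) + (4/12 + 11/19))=4147254/5491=755.28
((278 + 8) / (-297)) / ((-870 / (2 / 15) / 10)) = 52 / 35235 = 0.00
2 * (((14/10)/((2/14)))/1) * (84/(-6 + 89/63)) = -518616/1445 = -358.90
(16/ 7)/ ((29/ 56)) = 128/ 29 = 4.41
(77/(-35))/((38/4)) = -22/95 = -0.23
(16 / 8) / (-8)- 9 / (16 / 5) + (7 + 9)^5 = 1048572.94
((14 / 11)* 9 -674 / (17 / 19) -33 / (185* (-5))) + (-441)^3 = -14835523093504 / 172975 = -85766862.80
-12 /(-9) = 4 /3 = 1.33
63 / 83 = 0.76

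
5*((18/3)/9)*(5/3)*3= 50/3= 16.67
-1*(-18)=18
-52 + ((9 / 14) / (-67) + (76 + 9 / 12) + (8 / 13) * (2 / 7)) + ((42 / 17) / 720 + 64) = 1105972069 / 12437880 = 88.92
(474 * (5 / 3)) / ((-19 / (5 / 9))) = -3950 / 171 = -23.10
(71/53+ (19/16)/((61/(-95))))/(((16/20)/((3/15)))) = -26369/206912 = -0.13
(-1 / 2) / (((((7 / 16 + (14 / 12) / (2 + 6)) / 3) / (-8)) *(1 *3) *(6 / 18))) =144 / 7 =20.57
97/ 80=1.21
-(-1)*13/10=13/10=1.30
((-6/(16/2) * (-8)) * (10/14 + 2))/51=38/119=0.32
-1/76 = -0.01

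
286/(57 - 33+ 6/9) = 429/37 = 11.59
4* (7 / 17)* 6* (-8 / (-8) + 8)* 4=355.76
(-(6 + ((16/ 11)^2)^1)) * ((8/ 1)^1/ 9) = -7856/ 1089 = -7.21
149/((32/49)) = 7301/32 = 228.16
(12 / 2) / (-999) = -2 / 333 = -0.01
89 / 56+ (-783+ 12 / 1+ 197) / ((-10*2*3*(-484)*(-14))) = 323357 / 203280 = 1.59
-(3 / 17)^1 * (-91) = 16.06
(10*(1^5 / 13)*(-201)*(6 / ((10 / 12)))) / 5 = -14472 / 65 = -222.65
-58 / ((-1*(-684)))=-29 / 342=-0.08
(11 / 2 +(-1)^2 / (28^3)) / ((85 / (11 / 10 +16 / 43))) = 76426521 / 802345600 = 0.10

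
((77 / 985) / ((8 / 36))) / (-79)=-693 / 155630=-0.00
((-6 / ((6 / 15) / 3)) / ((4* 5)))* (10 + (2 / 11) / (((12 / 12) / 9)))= -288 / 11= -26.18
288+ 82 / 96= 13865 / 48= 288.85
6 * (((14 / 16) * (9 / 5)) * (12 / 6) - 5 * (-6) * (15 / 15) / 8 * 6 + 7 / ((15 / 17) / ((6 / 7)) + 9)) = 539079 / 3410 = 158.09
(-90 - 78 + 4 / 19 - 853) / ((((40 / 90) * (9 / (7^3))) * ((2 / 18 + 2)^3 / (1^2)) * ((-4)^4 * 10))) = -3.63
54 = 54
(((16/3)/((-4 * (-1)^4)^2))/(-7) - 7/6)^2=289/196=1.47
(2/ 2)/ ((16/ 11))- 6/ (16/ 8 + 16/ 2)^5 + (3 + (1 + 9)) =171093/ 12500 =13.69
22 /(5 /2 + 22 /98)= 2156 /267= 8.07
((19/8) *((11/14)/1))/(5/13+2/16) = 2717/742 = 3.66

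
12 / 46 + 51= 1179 / 23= 51.26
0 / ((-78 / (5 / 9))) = 0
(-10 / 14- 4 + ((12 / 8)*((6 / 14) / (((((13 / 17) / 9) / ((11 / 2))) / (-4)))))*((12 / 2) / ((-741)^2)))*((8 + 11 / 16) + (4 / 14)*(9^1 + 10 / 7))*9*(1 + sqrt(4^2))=-10777298668785 / 4352626096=-2476.05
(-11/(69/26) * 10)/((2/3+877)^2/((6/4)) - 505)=-25740/318590089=-0.00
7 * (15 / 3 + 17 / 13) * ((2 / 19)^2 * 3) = 6888 / 4693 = 1.47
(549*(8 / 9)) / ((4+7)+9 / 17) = 2074 / 49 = 42.33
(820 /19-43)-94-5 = -1878 /19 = -98.84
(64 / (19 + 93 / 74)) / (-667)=-4736 / 999833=-0.00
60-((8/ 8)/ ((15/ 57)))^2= 1139/ 25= 45.56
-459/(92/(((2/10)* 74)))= -73.84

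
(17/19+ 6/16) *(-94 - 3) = -18721/152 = -123.16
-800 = -800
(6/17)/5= 6/85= 0.07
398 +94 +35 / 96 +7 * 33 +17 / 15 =347759 / 480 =724.50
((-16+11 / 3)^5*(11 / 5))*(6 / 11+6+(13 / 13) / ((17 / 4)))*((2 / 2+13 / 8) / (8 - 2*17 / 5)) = -153874240583 / 16524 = -9312166.58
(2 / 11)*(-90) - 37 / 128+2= -20631 / 1408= -14.65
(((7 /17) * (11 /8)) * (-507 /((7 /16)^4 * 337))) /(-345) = 15228928 /225980405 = 0.07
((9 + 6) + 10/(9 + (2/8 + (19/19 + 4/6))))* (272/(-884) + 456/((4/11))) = 33981330/1703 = 19953.81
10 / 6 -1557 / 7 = -220.76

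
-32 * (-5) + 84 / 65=10484 / 65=161.29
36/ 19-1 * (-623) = 11873/ 19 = 624.89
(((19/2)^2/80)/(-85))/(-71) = 361/1931200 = 0.00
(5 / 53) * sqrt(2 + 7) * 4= 60 / 53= 1.13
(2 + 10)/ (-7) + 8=44/ 7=6.29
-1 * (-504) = 504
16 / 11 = 1.45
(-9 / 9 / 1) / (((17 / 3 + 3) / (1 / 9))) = -1 / 78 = -0.01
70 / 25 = 14 / 5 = 2.80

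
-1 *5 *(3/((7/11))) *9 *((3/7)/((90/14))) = -99/7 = -14.14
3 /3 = 1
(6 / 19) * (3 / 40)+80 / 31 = 30679 / 11780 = 2.60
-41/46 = -0.89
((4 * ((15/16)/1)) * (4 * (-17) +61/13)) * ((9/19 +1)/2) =-86415/494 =-174.93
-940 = -940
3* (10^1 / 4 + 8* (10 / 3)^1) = 175 / 2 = 87.50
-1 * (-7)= 7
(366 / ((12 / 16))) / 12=122 / 3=40.67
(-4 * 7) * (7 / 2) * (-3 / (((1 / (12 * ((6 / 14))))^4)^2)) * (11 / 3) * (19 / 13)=1179223941316608 / 1529437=771018316.75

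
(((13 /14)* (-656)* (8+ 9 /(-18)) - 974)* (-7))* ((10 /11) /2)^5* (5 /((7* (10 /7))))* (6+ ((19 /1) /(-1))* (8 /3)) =-16813.17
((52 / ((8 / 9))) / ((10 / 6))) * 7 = 2457 / 10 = 245.70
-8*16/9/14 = -64/63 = -1.02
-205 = -205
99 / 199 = 0.50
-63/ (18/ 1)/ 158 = -7/ 316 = -0.02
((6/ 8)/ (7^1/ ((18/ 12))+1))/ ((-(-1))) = 9/ 68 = 0.13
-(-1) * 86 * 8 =688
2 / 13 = 0.15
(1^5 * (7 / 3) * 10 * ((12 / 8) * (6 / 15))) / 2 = 7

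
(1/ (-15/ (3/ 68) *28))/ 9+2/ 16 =10709/ 85680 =0.12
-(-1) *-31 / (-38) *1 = 31 / 38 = 0.82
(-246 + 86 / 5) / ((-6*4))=143 / 15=9.53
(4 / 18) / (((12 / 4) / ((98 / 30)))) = 98 / 405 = 0.24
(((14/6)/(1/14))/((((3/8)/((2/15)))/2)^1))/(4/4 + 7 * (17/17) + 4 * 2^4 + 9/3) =3136/10125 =0.31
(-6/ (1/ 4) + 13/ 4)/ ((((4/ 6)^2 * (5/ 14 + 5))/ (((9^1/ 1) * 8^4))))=-8031744/ 25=-321269.76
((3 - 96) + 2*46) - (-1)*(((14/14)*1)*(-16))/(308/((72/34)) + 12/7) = -10279/9271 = -1.11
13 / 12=1.08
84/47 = 1.79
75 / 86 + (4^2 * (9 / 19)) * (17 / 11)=12.59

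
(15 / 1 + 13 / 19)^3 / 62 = 13231796 / 212629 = 62.23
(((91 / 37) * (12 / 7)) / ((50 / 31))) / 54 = 403 / 8325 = 0.05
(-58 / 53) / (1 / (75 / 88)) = -2175 / 2332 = -0.93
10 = 10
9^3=729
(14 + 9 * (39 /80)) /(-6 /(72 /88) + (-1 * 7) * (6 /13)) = -57369 /32960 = -1.74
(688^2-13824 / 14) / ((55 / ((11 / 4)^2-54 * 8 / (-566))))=7790724544 / 108955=71504.06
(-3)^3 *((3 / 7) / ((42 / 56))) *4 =-61.71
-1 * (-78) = 78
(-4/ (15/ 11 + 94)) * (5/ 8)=-55/ 2098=-0.03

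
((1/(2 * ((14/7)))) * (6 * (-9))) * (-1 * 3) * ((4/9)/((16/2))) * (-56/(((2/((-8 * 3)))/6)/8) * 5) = 362880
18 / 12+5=13 / 2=6.50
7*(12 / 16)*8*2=84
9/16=0.56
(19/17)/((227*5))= 0.00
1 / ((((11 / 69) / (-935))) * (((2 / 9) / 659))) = -34785315 / 2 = -17392657.50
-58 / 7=-8.29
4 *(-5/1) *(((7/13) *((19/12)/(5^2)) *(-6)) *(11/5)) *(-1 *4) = -11704/325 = -36.01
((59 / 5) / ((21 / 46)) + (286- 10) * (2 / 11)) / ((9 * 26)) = 43907 / 135135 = 0.32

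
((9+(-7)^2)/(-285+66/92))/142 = -0.00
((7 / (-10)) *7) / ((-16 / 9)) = 441 / 160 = 2.76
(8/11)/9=8/99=0.08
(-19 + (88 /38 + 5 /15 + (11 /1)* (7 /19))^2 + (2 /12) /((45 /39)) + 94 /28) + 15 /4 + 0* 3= 15085477 /454860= 33.17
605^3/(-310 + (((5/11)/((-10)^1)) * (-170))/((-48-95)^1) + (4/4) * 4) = -348333181625/481423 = -723549.11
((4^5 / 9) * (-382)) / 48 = -24448 / 27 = -905.48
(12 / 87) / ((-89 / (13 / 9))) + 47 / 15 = 363661 / 116145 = 3.13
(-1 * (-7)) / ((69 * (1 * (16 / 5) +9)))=35 / 4209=0.01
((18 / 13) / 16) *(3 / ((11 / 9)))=243 / 1144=0.21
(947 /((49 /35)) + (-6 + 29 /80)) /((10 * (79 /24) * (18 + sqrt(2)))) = 1.05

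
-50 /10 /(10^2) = -1 /20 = -0.05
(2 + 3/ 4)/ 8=11/ 32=0.34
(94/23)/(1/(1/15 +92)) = 129814/345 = 376.27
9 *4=36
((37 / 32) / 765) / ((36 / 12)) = 37 / 73440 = 0.00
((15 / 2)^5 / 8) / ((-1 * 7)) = -423.76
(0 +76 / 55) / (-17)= -76 / 935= -0.08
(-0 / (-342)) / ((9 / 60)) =0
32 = 32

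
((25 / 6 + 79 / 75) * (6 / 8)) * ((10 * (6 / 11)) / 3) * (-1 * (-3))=2349 / 110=21.35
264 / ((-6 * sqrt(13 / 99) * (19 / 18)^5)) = -249422976 * sqrt(143) / 32189287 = -92.66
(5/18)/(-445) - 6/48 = -805/6408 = -0.13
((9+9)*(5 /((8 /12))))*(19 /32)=2565 /32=80.16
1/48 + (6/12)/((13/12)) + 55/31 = 2.26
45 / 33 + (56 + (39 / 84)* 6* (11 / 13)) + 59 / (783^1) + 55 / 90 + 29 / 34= 125576881 / 2049894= 61.26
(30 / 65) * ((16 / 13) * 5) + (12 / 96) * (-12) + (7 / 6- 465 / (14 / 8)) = -934123 / 3549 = -263.21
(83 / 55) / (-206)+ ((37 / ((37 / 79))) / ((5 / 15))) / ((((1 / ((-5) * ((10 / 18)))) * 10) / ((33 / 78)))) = -24620899 / 883740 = -27.86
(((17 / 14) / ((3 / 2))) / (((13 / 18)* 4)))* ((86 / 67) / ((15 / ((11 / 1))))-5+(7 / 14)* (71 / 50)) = -1144253 / 1219400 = -0.94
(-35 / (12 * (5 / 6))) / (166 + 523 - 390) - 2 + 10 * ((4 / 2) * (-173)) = -2070283 / 598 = -3462.01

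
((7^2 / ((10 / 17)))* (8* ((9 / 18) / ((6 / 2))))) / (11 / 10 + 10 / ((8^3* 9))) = 1279488 / 12697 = 100.77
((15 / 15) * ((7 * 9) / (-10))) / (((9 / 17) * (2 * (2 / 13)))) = -1547 / 40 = -38.68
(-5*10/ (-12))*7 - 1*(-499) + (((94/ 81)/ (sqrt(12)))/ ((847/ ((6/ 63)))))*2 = 188*sqrt(3)/ 4322241 + 3169/ 6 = 528.17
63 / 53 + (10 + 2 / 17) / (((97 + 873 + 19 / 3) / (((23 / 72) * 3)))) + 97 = 518297961 / 5278058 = 98.20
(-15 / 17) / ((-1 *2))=15 / 34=0.44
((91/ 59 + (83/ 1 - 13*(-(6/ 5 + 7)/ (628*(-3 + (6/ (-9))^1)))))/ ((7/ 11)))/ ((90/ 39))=2238485327/ 38904600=57.54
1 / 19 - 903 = -17156 / 19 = -902.95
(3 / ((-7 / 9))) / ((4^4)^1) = -27 / 1792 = -0.02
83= 83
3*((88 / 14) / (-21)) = -44 / 49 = -0.90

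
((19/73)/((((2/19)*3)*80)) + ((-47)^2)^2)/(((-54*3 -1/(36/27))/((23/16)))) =-43100.10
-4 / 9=-0.44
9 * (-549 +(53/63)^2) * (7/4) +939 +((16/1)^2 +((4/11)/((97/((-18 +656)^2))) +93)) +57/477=-1885499632/323883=-5821.55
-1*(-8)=8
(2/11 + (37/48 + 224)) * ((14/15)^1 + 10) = 973955/396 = 2459.48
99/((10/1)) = 99/10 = 9.90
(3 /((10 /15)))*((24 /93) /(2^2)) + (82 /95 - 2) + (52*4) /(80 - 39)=510347 /120745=4.23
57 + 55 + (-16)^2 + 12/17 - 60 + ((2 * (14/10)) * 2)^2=144528/425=340.07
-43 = -43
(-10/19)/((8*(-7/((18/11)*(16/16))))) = 45/2926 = 0.02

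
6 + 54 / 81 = 20 / 3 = 6.67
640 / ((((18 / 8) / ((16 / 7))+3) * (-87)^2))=0.02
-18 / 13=-1.38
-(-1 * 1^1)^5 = 1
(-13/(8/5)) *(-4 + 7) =-24.38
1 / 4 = 0.25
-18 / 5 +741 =3687 / 5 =737.40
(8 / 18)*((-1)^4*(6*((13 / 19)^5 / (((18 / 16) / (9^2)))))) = 71288256 / 2476099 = 28.79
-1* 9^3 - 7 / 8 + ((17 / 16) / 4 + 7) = -46247 / 64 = -722.61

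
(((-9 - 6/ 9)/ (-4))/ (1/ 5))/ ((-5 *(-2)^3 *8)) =0.04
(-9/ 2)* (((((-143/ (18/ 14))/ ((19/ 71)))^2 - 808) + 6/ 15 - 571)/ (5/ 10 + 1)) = -25053876992/ 48735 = -514083.86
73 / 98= 0.74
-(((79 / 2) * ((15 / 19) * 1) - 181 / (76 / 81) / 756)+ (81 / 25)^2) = -55097433 / 1330000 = -41.43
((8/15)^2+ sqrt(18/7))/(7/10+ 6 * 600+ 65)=128/1649565+ 10 * sqrt(14)/85533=0.00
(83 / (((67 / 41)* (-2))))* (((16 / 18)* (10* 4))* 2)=-1088960 / 603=-1805.90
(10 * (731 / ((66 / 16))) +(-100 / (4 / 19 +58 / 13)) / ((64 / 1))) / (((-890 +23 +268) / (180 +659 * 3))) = -776211509455 / 121659296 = -6380.21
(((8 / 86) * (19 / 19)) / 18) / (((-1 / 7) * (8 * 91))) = -1 / 20124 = -0.00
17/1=17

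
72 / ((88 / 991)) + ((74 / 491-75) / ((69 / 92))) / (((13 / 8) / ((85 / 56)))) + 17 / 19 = 1548353908 / 2154999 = 718.49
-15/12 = -5/4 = -1.25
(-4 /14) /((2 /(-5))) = 5 /7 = 0.71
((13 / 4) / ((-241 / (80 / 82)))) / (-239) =130 / 2361559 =0.00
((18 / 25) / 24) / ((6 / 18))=9 / 100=0.09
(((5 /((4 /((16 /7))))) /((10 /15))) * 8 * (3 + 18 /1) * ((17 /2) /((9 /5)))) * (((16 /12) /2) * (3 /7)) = 6800 /7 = 971.43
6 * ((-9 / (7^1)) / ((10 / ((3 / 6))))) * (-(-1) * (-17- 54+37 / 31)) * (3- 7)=-116856 / 1085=-107.70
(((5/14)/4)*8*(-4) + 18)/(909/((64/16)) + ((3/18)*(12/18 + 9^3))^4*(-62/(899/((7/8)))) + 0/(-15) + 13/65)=-6453924480/5625247644978773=-0.00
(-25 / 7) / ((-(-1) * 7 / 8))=-200 / 49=-4.08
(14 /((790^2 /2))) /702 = 7 /109529550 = 0.00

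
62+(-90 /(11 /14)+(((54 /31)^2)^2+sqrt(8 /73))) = -440261522 /10158731+2 * sqrt(146) /73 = -43.01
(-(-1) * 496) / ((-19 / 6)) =-2976 / 19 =-156.63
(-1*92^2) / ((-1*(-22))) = -4232 / 11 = -384.73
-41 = -41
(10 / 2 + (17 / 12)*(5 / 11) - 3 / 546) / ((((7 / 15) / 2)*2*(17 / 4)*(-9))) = -0.32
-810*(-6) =4860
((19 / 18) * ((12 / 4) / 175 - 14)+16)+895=2823157 / 3150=896.24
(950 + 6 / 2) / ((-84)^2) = 953 / 7056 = 0.14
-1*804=-804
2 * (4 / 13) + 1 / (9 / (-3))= 11 / 39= 0.28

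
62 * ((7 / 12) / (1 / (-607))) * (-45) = 1975785 / 2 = 987892.50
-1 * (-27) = 27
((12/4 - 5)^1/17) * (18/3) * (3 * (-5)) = 180/17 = 10.59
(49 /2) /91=7 /26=0.27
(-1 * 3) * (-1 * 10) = 30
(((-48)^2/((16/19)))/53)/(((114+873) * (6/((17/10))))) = 1292/87185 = 0.01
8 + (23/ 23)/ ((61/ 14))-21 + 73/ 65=-11.65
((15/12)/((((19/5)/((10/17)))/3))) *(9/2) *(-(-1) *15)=39.18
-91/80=-1.14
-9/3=-3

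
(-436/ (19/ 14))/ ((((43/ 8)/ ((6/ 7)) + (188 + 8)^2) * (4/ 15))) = -156960/ 5005873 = -0.03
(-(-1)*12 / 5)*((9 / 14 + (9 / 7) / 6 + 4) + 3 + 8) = 38.06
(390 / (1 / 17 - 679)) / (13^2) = -255 / 75023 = -0.00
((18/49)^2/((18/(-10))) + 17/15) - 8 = -250003/36015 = -6.94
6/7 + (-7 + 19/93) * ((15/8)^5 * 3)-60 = -531.60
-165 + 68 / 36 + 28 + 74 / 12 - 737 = -15587 / 18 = -865.94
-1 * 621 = -621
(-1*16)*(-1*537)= 8592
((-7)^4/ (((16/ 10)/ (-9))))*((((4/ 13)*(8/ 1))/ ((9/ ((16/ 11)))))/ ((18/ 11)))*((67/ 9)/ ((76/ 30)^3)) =-402167500/ 267501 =-1503.42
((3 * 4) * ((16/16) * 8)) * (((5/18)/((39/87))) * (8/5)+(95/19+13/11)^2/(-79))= 18170752/372801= 48.74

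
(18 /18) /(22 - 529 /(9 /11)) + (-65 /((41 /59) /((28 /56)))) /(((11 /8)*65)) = -120965 /230461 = -0.52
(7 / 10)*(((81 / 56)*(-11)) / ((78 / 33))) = -9801 / 2080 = -4.71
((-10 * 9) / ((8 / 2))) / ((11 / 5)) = -225 / 22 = -10.23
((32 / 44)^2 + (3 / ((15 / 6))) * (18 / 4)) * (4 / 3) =14348 / 1815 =7.91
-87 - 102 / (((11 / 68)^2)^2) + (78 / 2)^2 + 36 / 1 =-2159378082 / 14641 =-147488.43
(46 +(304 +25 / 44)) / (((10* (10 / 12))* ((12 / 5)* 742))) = 3085 / 130592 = 0.02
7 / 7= 1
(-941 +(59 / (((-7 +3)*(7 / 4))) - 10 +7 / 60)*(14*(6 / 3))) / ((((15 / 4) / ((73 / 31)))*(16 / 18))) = -1026.99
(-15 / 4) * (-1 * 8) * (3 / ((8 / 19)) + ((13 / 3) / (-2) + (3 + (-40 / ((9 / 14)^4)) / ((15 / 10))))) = -116665445 / 26244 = -4445.41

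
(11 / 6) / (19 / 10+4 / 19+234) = 1045 / 134583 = 0.01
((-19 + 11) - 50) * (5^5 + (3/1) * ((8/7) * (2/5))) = -181329.54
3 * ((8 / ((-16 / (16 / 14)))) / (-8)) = 3 / 14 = 0.21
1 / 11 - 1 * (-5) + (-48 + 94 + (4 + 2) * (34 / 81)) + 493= 162343 / 297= 546.61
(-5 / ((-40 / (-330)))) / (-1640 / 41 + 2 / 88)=1815 / 1759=1.03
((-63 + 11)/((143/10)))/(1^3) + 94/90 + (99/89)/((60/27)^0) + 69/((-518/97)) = -328624391/22820490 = -14.40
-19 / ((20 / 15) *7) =-57 / 28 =-2.04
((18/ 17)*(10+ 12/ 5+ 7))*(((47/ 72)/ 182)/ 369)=4559/ 22833720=0.00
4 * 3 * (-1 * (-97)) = 1164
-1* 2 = -2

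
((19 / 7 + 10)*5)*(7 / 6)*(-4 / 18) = -445 / 27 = -16.48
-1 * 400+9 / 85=-33991 / 85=-399.89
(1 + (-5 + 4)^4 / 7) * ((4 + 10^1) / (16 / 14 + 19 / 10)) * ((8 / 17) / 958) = 4480 / 1734459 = 0.00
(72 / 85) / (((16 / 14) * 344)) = 63 / 29240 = 0.00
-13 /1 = -13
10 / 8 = 1.25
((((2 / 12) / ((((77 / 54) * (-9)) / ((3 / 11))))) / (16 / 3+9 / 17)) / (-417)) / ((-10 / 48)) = -1224 / 176010835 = -0.00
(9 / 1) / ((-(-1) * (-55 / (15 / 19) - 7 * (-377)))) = 27 / 7708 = 0.00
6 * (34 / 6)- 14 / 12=197 / 6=32.83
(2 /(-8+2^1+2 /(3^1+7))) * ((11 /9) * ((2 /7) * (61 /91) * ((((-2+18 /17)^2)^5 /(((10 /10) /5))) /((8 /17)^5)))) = -2251502387200 /236061165249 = -9.54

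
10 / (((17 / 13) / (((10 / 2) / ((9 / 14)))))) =59.48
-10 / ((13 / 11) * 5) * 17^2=-6358 / 13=-489.08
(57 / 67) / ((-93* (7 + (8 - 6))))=-19 / 18693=-0.00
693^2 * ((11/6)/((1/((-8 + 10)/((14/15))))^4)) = 1819310625/98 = 18564394.13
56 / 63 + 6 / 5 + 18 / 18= 3.09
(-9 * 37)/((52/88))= -563.54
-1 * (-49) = 49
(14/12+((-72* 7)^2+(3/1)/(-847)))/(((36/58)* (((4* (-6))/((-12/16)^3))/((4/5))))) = 37436541467/6504960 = 5755.08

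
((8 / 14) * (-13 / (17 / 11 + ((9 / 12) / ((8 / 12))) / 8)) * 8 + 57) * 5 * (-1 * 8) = -7229960 / 8309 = -870.14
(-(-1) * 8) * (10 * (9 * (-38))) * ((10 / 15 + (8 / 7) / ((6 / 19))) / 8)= -102600 / 7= -14657.14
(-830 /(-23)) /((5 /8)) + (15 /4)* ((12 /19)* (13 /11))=291007 /4807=60.54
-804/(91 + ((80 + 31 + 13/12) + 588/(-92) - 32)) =-221904/45455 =-4.88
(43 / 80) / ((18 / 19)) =817 / 1440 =0.57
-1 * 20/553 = -20/553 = -0.04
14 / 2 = 7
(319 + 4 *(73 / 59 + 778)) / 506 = 202721 / 29854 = 6.79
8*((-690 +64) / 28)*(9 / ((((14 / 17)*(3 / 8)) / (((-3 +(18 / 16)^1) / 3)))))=159630 / 49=3257.76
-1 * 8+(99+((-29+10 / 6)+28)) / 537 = -12589 / 1611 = -7.81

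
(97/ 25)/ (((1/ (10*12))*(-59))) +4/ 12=-7.56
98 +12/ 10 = 496/ 5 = 99.20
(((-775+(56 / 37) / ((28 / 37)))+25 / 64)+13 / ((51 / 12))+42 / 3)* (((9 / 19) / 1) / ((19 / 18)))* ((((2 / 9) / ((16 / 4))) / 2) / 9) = -822039 / 785536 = -1.05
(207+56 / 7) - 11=204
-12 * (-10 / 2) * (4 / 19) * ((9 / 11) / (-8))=-1.29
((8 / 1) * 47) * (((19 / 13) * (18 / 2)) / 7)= 64296 / 91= 706.55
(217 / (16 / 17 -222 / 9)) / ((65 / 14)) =-77469 / 39325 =-1.97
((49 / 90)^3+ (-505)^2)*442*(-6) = -41086848725429 / 60750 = -676326727.99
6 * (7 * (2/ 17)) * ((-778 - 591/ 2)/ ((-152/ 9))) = 21357/ 68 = 314.07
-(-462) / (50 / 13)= 3003 / 25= 120.12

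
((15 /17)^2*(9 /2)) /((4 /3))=6075 /2312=2.63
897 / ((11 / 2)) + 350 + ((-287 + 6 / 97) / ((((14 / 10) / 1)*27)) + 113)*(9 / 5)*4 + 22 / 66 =142549901 / 112035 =1272.37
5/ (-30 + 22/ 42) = -105/ 619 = -0.17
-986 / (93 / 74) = -72964 / 93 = -784.56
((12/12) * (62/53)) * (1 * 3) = 186/53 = 3.51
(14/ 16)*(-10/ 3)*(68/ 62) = -3.20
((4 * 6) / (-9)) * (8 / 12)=-1.78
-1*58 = -58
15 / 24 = 5 / 8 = 0.62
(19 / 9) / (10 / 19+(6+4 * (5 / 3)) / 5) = 1805 / 2616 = 0.69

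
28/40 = 7/10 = 0.70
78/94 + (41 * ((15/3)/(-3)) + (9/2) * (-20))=-22208/141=-157.50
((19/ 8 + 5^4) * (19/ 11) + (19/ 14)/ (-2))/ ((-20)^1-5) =-43.32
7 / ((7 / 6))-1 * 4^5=-1018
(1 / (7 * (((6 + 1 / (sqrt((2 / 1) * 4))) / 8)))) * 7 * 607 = 233088 / 287 - 9712 * sqrt(2) / 287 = 764.30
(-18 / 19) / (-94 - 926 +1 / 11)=198 / 213161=0.00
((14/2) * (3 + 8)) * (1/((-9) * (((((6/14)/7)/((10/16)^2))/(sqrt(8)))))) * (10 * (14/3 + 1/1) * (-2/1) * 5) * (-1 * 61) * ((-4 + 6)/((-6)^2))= -2445375625 * sqrt(2)/11664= -296492.06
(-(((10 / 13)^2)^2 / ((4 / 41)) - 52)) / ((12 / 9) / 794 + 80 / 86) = 35405390568 / 681551143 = 51.95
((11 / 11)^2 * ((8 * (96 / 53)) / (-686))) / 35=-384 / 636265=-0.00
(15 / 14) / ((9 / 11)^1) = 55 / 42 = 1.31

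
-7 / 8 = -0.88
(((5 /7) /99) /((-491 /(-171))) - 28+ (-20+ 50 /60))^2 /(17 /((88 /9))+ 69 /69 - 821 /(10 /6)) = -1144645568137210 /252069397003809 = -4.54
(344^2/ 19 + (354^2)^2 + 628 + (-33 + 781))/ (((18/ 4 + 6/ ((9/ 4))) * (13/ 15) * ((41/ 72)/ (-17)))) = -32869325078519040/ 435461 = -75481673625.24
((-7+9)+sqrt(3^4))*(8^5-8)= 360360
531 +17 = 548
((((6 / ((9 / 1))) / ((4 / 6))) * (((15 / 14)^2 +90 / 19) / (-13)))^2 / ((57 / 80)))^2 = 640712798358890625 / 7746032860940324041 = 0.08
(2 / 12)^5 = 1 / 7776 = 0.00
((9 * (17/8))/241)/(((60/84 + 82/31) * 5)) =3689/780840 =0.00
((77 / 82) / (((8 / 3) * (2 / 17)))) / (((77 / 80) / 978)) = 124695 / 41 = 3041.34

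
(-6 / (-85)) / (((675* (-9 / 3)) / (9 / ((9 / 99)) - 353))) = 508 / 57375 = 0.01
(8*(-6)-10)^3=-195112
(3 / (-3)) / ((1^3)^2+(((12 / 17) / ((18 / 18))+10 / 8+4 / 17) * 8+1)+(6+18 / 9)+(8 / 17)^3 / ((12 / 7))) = -14739 / 406652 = -0.04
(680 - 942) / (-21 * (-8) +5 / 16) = -4192 / 2693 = -1.56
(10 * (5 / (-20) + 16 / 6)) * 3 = 145 / 2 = 72.50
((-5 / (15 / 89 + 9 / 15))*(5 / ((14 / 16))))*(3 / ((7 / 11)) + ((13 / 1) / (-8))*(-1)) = -235.67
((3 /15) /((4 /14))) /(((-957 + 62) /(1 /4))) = -7 /35800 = -0.00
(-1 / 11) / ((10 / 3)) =-3 / 110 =-0.03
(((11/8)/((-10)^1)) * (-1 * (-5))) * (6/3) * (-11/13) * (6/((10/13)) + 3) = 3267/260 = 12.57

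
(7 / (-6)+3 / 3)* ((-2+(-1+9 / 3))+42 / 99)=-0.07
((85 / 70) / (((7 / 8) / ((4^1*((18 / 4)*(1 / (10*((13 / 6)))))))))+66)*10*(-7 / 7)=-427764 / 637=-671.53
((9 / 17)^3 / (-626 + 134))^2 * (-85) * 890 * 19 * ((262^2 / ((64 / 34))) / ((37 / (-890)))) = 19063329994326375 / 166232180384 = 114678.94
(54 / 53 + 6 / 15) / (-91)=-376 / 24115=-0.02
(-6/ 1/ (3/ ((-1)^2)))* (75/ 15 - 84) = 158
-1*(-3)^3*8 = 216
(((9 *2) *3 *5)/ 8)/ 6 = 45/ 8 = 5.62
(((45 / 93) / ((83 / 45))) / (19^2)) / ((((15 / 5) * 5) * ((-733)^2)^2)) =45 / 268140791302989413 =0.00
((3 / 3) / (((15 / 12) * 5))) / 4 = 1 / 25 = 0.04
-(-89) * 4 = 356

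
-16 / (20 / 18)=-14.40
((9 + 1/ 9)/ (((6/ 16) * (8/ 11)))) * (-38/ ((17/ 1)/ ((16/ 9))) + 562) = 77010956/ 4131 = 18642.21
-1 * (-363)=363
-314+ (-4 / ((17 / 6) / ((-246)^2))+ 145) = -1455257 / 17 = -85603.35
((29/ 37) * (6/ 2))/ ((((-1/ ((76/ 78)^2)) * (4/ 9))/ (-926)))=29082882/ 6253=4651.03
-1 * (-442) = 442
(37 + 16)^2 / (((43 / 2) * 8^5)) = 2809 / 704512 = 0.00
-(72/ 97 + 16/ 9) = -2200/ 873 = -2.52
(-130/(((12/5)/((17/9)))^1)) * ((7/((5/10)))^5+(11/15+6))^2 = -14383547864021141/486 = -29595777497985.89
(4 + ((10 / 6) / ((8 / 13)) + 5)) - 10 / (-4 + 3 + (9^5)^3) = 7231926014824481 / 617673396283944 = 11.71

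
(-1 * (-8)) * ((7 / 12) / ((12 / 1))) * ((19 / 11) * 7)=4.70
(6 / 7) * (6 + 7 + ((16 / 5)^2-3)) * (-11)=-33396 / 175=-190.83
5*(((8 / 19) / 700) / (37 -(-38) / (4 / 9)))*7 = 4 / 23275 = 0.00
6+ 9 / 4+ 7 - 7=8.25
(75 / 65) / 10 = 3 / 26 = 0.12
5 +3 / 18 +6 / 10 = 173 / 30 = 5.77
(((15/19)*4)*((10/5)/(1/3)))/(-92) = -0.21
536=536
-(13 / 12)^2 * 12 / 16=-169 / 192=-0.88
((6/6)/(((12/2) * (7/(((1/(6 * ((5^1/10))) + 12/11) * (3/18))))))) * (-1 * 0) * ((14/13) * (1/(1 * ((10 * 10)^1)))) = 0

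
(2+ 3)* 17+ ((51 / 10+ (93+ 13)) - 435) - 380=-6189 / 10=-618.90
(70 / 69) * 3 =3.04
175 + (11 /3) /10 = 5261 /30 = 175.37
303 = 303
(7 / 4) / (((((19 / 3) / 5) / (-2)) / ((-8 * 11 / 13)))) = 4620 / 247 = 18.70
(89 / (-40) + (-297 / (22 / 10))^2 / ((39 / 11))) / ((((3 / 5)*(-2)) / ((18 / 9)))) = -2671843 / 312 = -8563.60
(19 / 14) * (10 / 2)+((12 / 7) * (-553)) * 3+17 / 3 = -118925 / 42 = -2831.55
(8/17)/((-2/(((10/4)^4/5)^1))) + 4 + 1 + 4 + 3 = 691/68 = 10.16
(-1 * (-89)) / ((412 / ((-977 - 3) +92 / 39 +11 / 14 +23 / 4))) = -209.78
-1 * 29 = -29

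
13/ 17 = 0.76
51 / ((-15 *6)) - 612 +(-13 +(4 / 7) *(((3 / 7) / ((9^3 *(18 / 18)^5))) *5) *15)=-24827741 / 39690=-625.54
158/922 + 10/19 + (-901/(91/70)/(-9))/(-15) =-13638757/3074409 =-4.44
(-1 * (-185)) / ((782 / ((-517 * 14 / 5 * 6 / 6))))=-133903 / 391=-342.46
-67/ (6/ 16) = -536/ 3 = -178.67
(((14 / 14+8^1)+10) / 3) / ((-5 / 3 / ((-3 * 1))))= 57 / 5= 11.40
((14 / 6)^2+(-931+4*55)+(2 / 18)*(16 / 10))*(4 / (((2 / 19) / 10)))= -2412392 / 9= -268043.56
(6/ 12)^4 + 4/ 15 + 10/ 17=3743/ 4080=0.92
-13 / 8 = -1.62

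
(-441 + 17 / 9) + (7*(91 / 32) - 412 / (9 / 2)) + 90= -40393 / 96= -420.76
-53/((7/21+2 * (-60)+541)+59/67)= -10653/84865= -0.13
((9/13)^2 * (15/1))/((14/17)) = 20655/2366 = 8.73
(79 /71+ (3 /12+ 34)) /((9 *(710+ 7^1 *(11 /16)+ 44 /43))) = 0.01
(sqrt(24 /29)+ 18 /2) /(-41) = -9 /41 -2 *sqrt(174) /1189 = -0.24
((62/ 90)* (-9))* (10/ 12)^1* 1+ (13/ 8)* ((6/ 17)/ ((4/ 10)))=-3.73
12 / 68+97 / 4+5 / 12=1267 / 51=24.84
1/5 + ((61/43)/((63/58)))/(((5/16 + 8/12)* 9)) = 665009/1909845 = 0.35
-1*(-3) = 3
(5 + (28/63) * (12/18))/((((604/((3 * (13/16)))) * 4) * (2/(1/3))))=1859/2087424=0.00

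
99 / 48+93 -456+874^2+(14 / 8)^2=6108145 / 8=763518.12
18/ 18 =1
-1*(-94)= 94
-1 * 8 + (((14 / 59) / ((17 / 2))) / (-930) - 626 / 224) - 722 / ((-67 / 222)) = 8334853992919 / 3499828080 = 2381.50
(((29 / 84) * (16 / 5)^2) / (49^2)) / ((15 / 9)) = 0.00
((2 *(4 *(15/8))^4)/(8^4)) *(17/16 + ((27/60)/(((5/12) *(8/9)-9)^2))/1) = 46988191125/28463071232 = 1.65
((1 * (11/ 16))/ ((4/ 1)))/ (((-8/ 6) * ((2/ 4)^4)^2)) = -33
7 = 7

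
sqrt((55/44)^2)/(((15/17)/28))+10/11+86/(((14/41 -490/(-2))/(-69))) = 1813433/110649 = 16.39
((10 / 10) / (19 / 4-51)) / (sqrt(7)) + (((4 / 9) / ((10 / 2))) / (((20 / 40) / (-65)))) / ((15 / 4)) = -416 / 135-4 * sqrt(7) / 1295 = -3.09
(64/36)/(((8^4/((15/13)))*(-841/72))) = -15/349856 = -0.00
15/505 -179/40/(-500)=78079/2020000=0.04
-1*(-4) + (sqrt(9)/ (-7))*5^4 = -1847/ 7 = -263.86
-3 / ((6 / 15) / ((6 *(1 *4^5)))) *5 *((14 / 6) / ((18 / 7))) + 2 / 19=-11916794 / 57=-209066.56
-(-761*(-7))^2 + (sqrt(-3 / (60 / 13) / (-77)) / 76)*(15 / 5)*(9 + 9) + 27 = -28376902 + 27*sqrt(5005) / 29260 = -28376901.93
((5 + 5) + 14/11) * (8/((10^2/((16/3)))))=3968/825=4.81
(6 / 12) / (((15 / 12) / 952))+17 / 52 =99093 / 260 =381.13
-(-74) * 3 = 222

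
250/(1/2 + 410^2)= 0.00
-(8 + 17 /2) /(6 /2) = -11 /2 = -5.50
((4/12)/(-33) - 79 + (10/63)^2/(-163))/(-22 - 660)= 281134963/2426698197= 0.12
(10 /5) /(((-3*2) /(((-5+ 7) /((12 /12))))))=-0.67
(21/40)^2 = 441/1600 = 0.28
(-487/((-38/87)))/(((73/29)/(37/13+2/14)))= 1323.94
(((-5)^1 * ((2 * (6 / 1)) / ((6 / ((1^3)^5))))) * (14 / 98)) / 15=-2 / 21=-0.10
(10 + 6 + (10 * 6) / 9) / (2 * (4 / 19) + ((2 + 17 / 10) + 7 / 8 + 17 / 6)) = 51680 / 17851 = 2.90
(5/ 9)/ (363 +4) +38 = 125519/ 3303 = 38.00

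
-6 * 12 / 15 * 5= -24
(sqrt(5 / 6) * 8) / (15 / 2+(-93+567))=8 * sqrt(30) / 2889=0.02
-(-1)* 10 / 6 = 5 / 3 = 1.67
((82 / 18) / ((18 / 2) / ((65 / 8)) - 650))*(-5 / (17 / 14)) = 93275 / 3226617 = 0.03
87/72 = 29/24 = 1.21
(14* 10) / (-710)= -14 / 71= -0.20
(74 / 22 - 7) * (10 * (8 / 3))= -3200 / 33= -96.97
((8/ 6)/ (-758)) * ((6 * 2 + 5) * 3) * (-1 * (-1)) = -34/ 379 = -0.09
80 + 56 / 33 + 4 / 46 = 62074 / 759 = 81.78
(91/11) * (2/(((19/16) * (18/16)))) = 23296/1881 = 12.38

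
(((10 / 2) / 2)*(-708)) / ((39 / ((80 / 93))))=-47200 / 1209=-39.04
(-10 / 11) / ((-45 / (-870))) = -580 / 33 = -17.58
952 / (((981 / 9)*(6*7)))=68 / 327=0.21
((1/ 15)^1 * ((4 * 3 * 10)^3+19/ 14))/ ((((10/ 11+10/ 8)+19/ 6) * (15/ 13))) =6918917434/ 369075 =18746.64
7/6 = 1.17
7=7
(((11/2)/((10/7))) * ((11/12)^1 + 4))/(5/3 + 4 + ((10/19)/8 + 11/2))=86317/51220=1.69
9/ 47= 0.19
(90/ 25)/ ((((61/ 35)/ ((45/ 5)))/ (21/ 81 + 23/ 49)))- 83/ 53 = 271111/ 22631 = 11.98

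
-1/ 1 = -1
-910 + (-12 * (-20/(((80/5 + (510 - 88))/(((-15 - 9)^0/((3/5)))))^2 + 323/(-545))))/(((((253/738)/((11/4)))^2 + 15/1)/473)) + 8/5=-1747438875281354898/1923876570741595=-908.29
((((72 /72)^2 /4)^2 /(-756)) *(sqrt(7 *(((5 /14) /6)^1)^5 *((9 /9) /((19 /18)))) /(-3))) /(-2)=-0.00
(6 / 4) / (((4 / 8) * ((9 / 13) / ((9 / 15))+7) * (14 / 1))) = 39 / 1484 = 0.03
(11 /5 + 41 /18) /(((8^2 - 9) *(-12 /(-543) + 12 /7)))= 510601 /10890000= 0.05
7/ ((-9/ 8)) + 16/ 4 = -20/ 9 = -2.22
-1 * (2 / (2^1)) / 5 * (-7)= 7 / 5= 1.40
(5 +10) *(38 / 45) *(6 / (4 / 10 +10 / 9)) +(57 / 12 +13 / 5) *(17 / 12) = 82561 / 1360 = 60.71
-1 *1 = -1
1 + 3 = 4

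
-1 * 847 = -847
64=64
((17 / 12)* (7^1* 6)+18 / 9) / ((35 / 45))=1107 / 14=79.07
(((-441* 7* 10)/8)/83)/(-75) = 1029/1660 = 0.62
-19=-19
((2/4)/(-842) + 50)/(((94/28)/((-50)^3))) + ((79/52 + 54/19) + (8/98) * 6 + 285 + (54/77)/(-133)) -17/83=-1627950592363087033/874588486772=-1861390.38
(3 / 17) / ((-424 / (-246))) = 369 / 3604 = 0.10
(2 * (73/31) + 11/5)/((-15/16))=-5712/775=-7.37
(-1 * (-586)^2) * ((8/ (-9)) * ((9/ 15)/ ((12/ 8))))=5494336/ 45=122096.36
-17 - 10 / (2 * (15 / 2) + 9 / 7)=-1004 / 57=-17.61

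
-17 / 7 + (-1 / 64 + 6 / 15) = -4579 / 2240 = -2.04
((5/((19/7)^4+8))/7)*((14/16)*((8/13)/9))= 12005/17494893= 0.00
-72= -72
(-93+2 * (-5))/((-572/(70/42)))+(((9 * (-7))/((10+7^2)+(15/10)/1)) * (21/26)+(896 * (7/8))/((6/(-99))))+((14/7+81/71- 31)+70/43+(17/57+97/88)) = -9461284012925/729960088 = -12961.37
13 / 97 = 0.13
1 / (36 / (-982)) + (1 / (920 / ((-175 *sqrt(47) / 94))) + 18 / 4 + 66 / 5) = -431 / 45 - 35 *sqrt(47) / 17296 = -9.59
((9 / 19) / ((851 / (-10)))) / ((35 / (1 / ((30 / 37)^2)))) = -37 / 152950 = -0.00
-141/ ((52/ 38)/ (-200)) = 267900/ 13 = 20607.69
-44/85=-0.52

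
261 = 261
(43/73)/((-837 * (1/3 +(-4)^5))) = 43/62547057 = 0.00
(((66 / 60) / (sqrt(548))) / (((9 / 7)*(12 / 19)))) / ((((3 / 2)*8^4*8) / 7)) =0.00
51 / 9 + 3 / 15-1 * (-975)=14713 / 15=980.87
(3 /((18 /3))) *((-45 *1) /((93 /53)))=-795 /62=-12.82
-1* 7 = -7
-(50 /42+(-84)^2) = -148201 /21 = -7057.19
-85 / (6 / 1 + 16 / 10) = -425 / 38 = -11.18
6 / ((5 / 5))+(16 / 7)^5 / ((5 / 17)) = 18330002 / 84035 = 218.12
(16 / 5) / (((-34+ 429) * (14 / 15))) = 24 / 2765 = 0.01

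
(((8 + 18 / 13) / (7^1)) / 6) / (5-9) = -61 / 1092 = -0.06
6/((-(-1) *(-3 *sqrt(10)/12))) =-12 *sqrt(10)/5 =-7.59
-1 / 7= -0.14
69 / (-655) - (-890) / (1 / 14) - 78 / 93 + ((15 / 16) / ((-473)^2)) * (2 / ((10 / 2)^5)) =56599215457511183 / 4542817345000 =12459.06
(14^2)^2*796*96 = 2935597056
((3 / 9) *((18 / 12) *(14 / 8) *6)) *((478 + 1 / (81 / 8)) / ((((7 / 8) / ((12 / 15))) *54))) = 154904 / 3645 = 42.50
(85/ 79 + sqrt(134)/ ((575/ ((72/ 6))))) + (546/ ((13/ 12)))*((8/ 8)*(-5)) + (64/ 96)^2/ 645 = -1155165659/ 458595 + 12*sqrt(134)/ 575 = -2518.68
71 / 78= 0.91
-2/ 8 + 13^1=51/ 4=12.75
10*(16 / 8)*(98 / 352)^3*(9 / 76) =5294205 / 103583744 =0.05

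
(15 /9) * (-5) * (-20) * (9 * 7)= 10500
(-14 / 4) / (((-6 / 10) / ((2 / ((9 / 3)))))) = 35 / 9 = 3.89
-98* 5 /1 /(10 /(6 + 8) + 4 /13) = -44590 /93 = -479.46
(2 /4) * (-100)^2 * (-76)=-380000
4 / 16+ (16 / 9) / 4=0.69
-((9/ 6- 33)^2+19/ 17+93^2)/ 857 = -655681/ 58276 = -11.25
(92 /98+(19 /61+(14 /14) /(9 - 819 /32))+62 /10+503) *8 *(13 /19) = 2793.71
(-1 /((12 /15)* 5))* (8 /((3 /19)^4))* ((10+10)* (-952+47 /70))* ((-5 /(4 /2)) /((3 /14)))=-173569327060 /243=-714277066.09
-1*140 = -140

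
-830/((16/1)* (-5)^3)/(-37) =-0.01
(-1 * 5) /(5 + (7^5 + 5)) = -5 /16817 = -0.00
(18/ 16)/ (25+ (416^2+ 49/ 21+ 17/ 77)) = 2079/ 319858408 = 0.00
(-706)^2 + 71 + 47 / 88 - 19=43866991 / 88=498488.53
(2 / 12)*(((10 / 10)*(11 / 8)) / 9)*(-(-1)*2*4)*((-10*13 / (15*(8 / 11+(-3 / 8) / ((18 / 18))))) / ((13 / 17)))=-16456 / 2511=-6.55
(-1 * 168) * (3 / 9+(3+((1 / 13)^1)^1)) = -7448 / 13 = -572.92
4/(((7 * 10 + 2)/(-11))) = -11/18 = -0.61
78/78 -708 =-707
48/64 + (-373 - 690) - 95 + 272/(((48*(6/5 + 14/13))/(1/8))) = -4109447/3552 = -1156.94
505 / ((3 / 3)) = 505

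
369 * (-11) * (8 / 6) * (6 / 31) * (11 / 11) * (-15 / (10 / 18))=876744 / 31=28282.06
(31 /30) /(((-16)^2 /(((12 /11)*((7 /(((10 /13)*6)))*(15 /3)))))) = 2821 /84480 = 0.03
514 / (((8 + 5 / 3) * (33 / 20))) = 32.23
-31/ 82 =-0.38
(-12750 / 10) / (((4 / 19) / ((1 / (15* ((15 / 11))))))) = -3553 / 12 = -296.08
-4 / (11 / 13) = -4.73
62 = 62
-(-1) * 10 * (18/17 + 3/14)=1515/119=12.73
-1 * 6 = -6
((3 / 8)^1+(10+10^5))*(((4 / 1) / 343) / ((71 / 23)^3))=9734609861 / 245526946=39.65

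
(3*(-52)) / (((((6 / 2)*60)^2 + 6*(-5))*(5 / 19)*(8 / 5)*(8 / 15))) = -57 / 2656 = -0.02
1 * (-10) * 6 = -60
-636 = -636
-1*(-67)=67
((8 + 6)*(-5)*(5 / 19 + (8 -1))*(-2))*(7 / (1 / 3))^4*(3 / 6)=1878686460 / 19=98878234.74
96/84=8/7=1.14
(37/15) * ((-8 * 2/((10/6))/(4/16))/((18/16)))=-18944/225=-84.20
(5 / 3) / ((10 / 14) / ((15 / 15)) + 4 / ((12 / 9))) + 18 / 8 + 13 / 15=927 / 260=3.57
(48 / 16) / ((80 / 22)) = 33 / 40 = 0.82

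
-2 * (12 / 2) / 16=-3 / 4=-0.75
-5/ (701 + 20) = -5/ 721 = -0.01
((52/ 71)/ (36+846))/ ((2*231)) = 0.00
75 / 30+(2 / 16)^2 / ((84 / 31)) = 13471 / 5376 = 2.51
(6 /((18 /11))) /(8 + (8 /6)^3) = 99 /280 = 0.35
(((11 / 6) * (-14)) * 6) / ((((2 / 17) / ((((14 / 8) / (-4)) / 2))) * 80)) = 9163 / 2560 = 3.58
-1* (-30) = 30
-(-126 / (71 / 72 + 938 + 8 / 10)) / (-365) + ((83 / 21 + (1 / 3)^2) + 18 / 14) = 8322512587 / 1555947477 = 5.35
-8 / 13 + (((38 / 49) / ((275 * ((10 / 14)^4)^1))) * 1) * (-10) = -323412 / 446875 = -0.72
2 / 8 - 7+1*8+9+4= 57 / 4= 14.25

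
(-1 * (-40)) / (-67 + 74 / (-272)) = -5440 / 9149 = -0.59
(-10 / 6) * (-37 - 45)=410 / 3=136.67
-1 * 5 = -5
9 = 9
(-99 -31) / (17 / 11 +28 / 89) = -127270 / 1821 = -69.89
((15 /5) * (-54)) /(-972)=1 /6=0.17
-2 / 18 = -1 / 9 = -0.11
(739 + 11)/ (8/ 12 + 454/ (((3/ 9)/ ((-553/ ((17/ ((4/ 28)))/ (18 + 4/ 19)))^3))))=-0.00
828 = 828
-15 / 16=-0.94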